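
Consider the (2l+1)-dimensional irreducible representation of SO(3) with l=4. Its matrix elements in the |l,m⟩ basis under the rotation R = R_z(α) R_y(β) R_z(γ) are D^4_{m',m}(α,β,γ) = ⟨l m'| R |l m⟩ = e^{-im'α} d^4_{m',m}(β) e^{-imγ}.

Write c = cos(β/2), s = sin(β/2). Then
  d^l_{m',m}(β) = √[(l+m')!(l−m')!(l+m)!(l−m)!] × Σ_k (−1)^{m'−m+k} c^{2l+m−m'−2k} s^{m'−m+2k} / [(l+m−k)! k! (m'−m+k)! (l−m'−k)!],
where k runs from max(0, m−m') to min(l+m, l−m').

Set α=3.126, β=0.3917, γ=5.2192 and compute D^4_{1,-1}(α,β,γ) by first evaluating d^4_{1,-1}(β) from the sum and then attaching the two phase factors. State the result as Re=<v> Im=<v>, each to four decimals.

First d^4_{1,-1}(β=0.3917), then the phase factors e^{-i(1)α} and e^{-i(-1)γ}:
Half-angle: c=0.980883, s=0.194600. N=√(120·6·6·120)=720.000000
Admissible k: 0..3 (factorial args all ≥0)
  k=0: (−1)^2·720.0000/(72)·0.9809^6·0.1946^2 = +0.337279
  k=1: (−1)^3·720.0000/(24)·0.9809^4·0.1946^4 = -0.039826
  k=2: (−1)^4·720.0000/(48)·0.9809^2·0.1946^6 = +0.000784
  k=3: (−1)^5·720.0000/(720)·0.9809^0·0.1946^8 = -0.000002
d^4_{1,-1}(0.3917) = +0.337279 -0.039826 +0.000784 -0.000002 = +0.298235
Phases: e^{-i·(1)·3.126}=-0.999878-0.015592i, e^{-i·(-1)·5.2192}=+0.485392-0.874297i ⇒ D=-0.148809+0.258457i

Re=-0.1488 Im=0.2585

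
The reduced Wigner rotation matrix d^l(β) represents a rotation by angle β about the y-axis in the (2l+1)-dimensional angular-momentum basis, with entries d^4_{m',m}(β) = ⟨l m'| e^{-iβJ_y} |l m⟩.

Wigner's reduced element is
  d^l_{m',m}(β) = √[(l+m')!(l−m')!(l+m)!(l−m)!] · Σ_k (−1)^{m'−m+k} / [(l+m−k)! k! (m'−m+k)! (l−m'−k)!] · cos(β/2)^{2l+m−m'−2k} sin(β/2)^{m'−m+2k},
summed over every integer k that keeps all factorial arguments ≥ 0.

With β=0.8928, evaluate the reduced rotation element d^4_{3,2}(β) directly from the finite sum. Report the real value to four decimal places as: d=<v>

d^4_{3,2}(β=0.8928) via Wigner's sum:
With c≡cos(β/2)=0.902007 and s≡sin(β/2)=0.431721, N=[5040·1·720·2]^{1/2}=2693.993318
Admissible k: 0..1 (factorial args all ≥0)
  k=0: (−1)^1·2693.9933/(720)·0.9020^7·0.4317^1 = -0.784760
  k=1: (−1)^2·2693.9933/(240)·0.9020^5·0.4317^3 = +0.539318
d^4_{3,2}(0.8928) = -0.784760 +0.539318 = -0.245442

d=-0.2454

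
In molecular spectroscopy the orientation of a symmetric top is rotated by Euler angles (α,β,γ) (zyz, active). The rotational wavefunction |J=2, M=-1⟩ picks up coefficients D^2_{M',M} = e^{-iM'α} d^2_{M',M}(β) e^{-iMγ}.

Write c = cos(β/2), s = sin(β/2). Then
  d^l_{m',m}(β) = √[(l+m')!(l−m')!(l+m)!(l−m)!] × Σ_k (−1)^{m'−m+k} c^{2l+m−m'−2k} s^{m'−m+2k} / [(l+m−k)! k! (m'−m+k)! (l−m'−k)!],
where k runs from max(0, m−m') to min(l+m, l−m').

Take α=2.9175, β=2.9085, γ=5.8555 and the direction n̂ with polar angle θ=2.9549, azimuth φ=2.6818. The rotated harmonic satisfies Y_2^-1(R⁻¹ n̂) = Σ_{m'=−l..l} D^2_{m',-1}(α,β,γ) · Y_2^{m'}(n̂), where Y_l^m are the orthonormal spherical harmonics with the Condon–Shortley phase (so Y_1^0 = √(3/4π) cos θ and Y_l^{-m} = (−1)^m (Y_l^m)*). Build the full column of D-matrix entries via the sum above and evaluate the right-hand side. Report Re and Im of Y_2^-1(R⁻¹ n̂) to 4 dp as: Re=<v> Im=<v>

Re=0.0499 Im=0.0140

Need the full column D^2_{m',-1} for m'=−2..2 at α=2.9175, β=2.9085, γ=5.8555.
cos(β/2)=0.116283, sin(β/2)=0.993216
d^2_{-2,-1}: single k=1 term ⇒ +0.003123;  D = +0.002000-0.002399i
d^2_{-1,-1}: k∈[0..1] ⇒ +0.000183 -0.040016 = -0.039834;  D = +0.031668-0.024163i
d^2_{0,-1}: k∈[0..1] ⇒ -0.003825 +0.279076 = +0.275250;  D = +0.250458-0.114164i
d^2_{1,-1}: k∈[0..1] ⇒ +0.040016 -0.973140 = -0.933123;  D = +0.913851-0.188667i
d^2_{2,-1}: single k=0 term ⇒ -0.227864;  D = -0.227816-0.004671i
Y_2^{m'}(θ=2.9549,φ=2.6818) and Σ D·Y over m':
  (+0.0020-0.0024i)·(+0.0081+0.0106i)  (+0.0317-0.0242i)·(+0.1263+0.0625i)  (+0.2505-0.1142i)·(+0.5982+0.0000i)  (+0.9139-0.1887i)·(-0.1263+0.0625i)  (-0.2278-0.0047i)·(+0.0081-0.0106i)
Y_2^-1(R⁻¹ n̂) = +0.049891+0.013975i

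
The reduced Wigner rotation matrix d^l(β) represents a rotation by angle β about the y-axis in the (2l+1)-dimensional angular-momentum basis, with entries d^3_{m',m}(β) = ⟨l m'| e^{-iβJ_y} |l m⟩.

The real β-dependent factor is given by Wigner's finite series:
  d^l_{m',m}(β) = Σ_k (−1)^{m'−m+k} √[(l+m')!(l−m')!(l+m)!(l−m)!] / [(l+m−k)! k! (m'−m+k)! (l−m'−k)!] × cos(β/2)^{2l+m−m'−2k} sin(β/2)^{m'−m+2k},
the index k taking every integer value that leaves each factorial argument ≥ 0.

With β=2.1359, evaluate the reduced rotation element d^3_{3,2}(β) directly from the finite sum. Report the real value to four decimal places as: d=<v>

d^3_{3,2}(β=2.1359) via Wigner's sum:
c=cos(2.1359/2)=0.481921, s=sin(2.1359/2)=0.876214; N=√[720·1·120·1]=293.938769
Admissible k: 0..0 (factorial args all ≥0)
  k=0: (−1)^1·293.9388/(120)·0.4819^5·0.8762^1 = -0.055791
d^3_{3,2}(2.1359) = -0.055791

d=-0.0558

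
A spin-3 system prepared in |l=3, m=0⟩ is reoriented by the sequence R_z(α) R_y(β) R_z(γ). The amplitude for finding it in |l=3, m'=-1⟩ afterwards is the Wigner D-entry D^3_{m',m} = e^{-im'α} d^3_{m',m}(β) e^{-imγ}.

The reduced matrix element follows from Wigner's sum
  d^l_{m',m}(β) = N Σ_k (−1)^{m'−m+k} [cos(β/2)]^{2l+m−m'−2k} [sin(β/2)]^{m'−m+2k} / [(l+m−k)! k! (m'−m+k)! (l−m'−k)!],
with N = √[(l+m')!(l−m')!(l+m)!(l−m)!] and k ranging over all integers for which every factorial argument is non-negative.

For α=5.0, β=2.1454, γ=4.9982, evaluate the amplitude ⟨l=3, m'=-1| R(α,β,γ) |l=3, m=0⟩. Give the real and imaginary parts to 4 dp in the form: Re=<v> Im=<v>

D^3_{-1,0}(5.0,2.1454,4.9982) = e^{-i·-1·5.0}·d^3_{-1,0}(2.1454)·e^{-i·0·4.9982}. Compute d first:
With c≡cos(β/2)=0.477754 and s≡sin(β/2)=0.878494, N=[2·24·6·6]^{1/2}=41.569219
k∈{1,2,3} keeps every argument non-negative
  k=1: (−1)^0·41.5692/(12)·0.4778^5·0.8785^1 = +0.075744
  k=2: (−1)^1·41.5692/(4)·0.4778^3·0.8785^3 = -0.768318
  k=3: (−1)^2·41.5692/(12)·0.4778^1·0.8785^5 = +0.865941
d^3_{-1,0}(2.1454) = +0.075744 -0.768318 +0.865941 = +0.173367
Attach z-rotation phases: D = e^{-i(-1)(5.0)}·(+0.173367)·e^{-i(0)(4.9982)} = +0.049178-0.166246i

Re=0.0492 Im=-0.1662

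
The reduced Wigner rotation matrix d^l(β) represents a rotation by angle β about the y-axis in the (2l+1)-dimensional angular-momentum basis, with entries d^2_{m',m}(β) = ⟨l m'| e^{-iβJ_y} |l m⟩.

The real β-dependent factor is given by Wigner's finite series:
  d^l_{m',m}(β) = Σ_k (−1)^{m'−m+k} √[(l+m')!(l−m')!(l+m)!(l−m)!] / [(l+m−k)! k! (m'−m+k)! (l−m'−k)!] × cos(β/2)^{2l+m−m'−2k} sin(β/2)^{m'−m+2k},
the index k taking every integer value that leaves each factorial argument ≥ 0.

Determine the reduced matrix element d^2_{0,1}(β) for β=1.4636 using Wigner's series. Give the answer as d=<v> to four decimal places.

d^2_{0,1}(β=1.4636) via Wigner's sum:
Half-angle: c=0.743973, s=0.668210. N=√(2·2·6·1)=4.898979
k: max(0,(1)−(0))=1 … min(2+(1),2−(0))=2
  k=1: (−1)^0·4.8990/(2)·0.7440^3·0.6682^1 = +0.674000
  k=2: (−1)^1·4.8990/(2)·0.7440^1·0.6682^3 = -0.543715
d^2_{0,1}(1.4636) = +0.674000 -0.543715 = +0.130285

d=0.1303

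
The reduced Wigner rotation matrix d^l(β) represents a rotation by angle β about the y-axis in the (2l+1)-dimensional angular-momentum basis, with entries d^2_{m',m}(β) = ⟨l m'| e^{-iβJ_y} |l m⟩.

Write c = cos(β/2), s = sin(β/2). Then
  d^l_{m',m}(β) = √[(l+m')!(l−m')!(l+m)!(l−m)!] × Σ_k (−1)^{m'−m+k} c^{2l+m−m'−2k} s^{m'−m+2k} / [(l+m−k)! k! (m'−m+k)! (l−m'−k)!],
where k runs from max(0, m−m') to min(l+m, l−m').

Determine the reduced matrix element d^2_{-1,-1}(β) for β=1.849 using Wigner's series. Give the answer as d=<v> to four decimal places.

d=-0.5619

d^2_{-1,-1}(β=1.849) via Wigner's sum:
With c≡cos(β/2)=0.602234 and s≡sin(β/2)=0.798320, N=[1·6·1·6]^{1/2}=6.000000
Admissible k: 0..1 (factorial args all ≥0)
  k=0: (−1)^0·6.0000/(6)·0.6022^4·0.7983^0 = +0.131541
  k=1: (−1)^1·6.0000/(2)·0.6022^2·0.7983^2 = -0.693434
d^2_{-1,-1}(1.849) = +0.131541 -0.693434 = -0.561893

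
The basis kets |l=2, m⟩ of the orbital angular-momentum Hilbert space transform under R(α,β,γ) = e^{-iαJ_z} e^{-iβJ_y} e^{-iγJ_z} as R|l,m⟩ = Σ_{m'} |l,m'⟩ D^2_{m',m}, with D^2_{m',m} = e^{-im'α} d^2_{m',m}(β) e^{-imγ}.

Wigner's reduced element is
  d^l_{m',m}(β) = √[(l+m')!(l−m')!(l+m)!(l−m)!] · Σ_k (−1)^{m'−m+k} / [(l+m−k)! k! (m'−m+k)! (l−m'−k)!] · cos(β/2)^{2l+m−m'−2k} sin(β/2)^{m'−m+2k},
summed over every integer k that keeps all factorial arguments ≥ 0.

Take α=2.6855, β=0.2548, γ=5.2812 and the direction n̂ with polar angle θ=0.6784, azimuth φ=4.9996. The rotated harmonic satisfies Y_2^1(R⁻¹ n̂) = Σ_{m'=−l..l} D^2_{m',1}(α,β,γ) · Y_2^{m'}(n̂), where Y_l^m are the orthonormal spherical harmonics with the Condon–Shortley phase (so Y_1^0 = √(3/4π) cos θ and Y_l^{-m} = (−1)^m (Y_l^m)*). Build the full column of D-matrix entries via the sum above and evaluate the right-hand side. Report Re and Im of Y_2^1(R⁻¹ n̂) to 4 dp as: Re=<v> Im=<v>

Re=0.3577 Im=0.1312

Need the full column D^2_{m',1} for m'=−2..2 at α=2.6855, β=0.2548, γ=5.2812.
cos(β/2)=0.991896, sin(β/2)=0.127056
d^2_{-2,1}: single k=3 term ⇒ +0.004069;  D = +0.004053+0.000365i
d^2_{-1,1}: k∈[2..3] ⇒ +0.047648 -0.000261 = +0.047387;  D = -0.040500-0.024602i
d^2_{0,1}: k∈[1..2] ⇒ +0.303716 -0.004983 = +0.298732;  D = +0.160906+0.251695i
d^2_{1,1}: k∈[0..1] ⇒ +0.967974 -0.047648 = +0.920327;  D = -0.103518-0.914486i
d^2_{2,1}: single k=0 term ⇒ -0.247983;  D = +0.083488-0.233507i
Y_2^{m'}(θ=0.6784,φ=4.9996) and Σ D·Y over m':
  (+0.0041+0.0004i)·(-0.1277+0.0827i)  (-0.0405-0.0246i)·(+0.1069+0.3620i)  (+0.1609+0.2517i)·(+0.2582+0.0000i)  (-0.1035-0.9145i)·(-0.1069+0.3620i)  (+0.0835-0.2335i)·(-0.1277-0.0827i)
Y_2^1(R⁻¹ n̂) = +0.357720+0.131205i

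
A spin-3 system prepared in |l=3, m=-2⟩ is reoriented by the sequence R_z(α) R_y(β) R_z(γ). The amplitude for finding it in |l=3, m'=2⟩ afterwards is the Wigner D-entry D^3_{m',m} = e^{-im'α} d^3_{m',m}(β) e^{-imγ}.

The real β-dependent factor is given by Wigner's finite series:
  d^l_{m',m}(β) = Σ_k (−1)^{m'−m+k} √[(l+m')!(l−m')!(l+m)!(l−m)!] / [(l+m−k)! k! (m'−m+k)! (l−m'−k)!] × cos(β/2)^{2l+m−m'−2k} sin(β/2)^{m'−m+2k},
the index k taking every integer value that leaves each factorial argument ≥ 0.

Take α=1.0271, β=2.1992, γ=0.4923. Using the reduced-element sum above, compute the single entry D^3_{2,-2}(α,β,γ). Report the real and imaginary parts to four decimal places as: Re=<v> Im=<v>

First d^3_{2,-2}(β=2.1992), then the phase factors e^{-i(2)α} and e^{-i(-2)γ}:
Half-angle: c=0.453953, s=0.891026. N=√(120·1·1·120)=120.000000
k∈{0,1} keeps every argument non-negative
  k=0: (−1)^4·120.0000/(24)·0.4540^2·0.8910^4 = +0.649460
  k=1: (−1)^5·120.0000/(120)·0.4540^0·0.8910^6 = -0.500428
d^3_{2,-2}(2.1992) = +0.649460 -0.500428 = +0.149031
D = (-0.464796-0.885418i)·(+0.149031)·(+0.553196+0.833051i) = +0.071606-0.130702i

Re=0.0716 Im=-0.1307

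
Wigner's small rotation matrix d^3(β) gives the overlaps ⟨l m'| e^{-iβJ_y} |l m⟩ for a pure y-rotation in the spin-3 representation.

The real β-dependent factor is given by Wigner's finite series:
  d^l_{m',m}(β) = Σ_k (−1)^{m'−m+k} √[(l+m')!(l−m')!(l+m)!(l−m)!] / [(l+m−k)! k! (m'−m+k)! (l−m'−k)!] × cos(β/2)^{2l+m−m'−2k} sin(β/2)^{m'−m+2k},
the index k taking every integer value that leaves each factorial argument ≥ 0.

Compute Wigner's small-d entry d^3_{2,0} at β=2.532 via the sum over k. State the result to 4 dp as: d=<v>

d^3_{2,0}(β=2.532) via Wigner's sum:
c=cos(2.532/2)=0.300099, s=sin(2.532/2)=0.953908; N=√[120·1·6·6]=65.726707
k: max(0,(0)−(2))=0 … min(3+(0),3−(2))=1
  k=0: (−1)^2·65.7267/(12)·0.3001^4·0.9539^2 = +0.040423
  k=1: (−1)^3·65.7267/(12)·0.3001^2·0.9539^4 = -0.408428
d^3_{2,0}(2.532) = +0.040423 -0.408428 = -0.368005

d=-0.3680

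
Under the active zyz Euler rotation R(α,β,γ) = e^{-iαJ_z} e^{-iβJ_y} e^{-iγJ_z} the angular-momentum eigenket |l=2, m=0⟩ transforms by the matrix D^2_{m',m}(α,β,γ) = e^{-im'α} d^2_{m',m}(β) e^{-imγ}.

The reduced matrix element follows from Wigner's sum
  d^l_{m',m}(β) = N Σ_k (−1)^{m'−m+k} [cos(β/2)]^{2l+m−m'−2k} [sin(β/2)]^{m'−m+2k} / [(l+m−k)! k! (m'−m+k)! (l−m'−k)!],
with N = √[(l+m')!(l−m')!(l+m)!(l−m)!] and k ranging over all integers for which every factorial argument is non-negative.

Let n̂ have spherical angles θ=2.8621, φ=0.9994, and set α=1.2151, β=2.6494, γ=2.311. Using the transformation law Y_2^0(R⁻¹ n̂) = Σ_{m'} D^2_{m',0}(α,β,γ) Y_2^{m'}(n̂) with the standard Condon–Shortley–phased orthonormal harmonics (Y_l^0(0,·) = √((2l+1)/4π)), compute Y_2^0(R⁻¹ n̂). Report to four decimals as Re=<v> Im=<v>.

Re=0.5830 Im=0.0000

Need the full column D^2_{m',0} for m'=−2..2 at α=1.2151, β=2.6494, γ=2.311.
cos(β/2)=0.243620, sin(β/2)=0.969871
d^2_{-2,0}: single k=2 term ⇒ +0.136750;  D = -0.103582+0.089283i
d^2_{-1,0}: k∈[1..2] ⇒ +0.034350 -0.544415 = -0.510065;  D = -0.177627-0.478137i
d^2_{0,0}: k∈[0..2] ⇒ +0.003522 -0.223312 +0.884821 = +0.665031;  D = +0.665031+0.000000i
d^2_{1,0}: k∈[0..1] ⇒ -0.034350 +0.544415 = +0.510065;  D = +0.177627-0.478137i
d^2_{2,0}: single k=0 term ⇒ +0.136750;  D = -0.103582-0.089283i
Y_2^{m'}(θ=2.8621,φ=0.9994) and Σ D·Y over m':
  (-0.1036+0.0893i)·(-0.0122-0.0267i)  (-0.1776-0.4781i)·(-0.1108+0.1723i)  (+0.6650+0.0000i)·(+0.5588+0.0000i)  (+0.1776-0.4781i)·(+0.1108+0.1723i)  (-0.1036-0.0893i)·(-0.0122+0.0267i)
Y_2^0(R⁻¹ n̂) = +0.583039+0.000000i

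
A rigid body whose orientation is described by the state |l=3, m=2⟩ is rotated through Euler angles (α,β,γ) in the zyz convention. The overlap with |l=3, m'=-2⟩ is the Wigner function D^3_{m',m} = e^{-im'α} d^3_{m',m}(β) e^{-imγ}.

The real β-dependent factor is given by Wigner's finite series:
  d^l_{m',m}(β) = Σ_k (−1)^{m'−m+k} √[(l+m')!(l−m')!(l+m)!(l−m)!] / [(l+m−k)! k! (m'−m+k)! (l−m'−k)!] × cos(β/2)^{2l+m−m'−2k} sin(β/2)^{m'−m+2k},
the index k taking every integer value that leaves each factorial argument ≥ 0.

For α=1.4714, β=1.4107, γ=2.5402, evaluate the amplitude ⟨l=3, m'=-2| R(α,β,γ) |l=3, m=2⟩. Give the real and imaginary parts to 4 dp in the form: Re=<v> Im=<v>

D^3_{-2,2}(1.4714,1.4107,2.5402) = e^{-i·-2·1.4714}·d^3_{-2,2}(1.4107)·e^{-i·2·2.5402}. Compute d first:
With c≡cos(β/2)=0.761385 and s≡sin(β/2)=0.648300, N=[1·120·120·1]^{1/2}=120.000000
k: max(0,(2)−(-2))=4 … min(3+(2),3−(-2))=5
  k=4: (−1)^0·120.0000/(24)·0.7614^2·0.6483^4 = +0.512016
  k=5: (−1)^1·120.0000/(120)·0.7614^0·0.6483^6 = -0.074243
d^3_{-2,2}(1.4107) = +0.512016 -0.074243 = +0.437772
D = (-0.980306+0.197486i)·(+0.437772)·(+0.359760+0.933045i) = -0.235057-0.369314i

Re=-0.2351 Im=-0.3693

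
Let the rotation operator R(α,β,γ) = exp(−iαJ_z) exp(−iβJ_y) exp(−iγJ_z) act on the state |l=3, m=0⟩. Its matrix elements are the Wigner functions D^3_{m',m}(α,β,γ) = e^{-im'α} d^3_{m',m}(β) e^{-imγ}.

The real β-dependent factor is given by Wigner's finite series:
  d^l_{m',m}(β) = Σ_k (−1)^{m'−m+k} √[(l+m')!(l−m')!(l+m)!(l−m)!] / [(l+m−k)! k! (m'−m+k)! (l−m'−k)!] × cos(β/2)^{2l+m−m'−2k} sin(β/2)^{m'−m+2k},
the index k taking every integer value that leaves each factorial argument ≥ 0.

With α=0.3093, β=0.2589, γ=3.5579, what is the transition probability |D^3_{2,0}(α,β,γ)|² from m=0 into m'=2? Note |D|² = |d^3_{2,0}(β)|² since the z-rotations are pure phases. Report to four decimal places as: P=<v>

Split into d^3_{2,0}(β=0.2589) × two z-phases.
With c≡cos(β/2)=0.991633 and s≡sin(β/2)=0.129089, N=[120·1·6·6]^{1/2}=65.726707
k: max(0,(0)−(2))=0 … min(3+(0),3−(2))=1
  k=0: (−1)^2·65.7267/(12)·0.9916^4·0.1291^2 = +0.088255
  k=1: (−1)^3·65.7267/(12)·0.9916^2·0.1291^4 = -0.001496
d^3_{2,0}(0.2589) = +0.088255 -0.001496 = +0.086760
|D^3_{2,0}|² = |d^3_{2,0}(β)|² = (+0.086760)² = 0.007527 (the z-rotation phases have unit modulus)

P=0.0075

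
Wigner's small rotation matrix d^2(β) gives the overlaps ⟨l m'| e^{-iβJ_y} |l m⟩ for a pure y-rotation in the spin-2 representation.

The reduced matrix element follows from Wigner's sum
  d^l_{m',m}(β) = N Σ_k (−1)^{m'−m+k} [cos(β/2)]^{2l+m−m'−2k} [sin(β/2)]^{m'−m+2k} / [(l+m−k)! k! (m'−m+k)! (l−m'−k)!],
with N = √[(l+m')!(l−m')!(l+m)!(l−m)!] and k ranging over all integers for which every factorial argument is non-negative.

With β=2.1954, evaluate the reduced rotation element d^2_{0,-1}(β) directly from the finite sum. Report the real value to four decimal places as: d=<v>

d=0.5810

d^2_{0,-1}(β=2.1954) via Wigner's sum:
With c≡cos(β/2)=0.455645 and s≡sin(β/2)=0.890162, N=[2·2·1·6]^{1/2}=4.898979
The bounds max(0,m−m')=0 and min(l+m,l−m')=1 give 2 terms
  k=0: (−1)^1·4.8990/(2)·0.4556^3·0.8902^1 = -0.206264
  k=1: (−1)^2·4.8990/(2)·0.4556^1·0.8902^3 = +0.787243
d^2_{0,-1}(2.1954) = -0.206264 +0.787243 = +0.580979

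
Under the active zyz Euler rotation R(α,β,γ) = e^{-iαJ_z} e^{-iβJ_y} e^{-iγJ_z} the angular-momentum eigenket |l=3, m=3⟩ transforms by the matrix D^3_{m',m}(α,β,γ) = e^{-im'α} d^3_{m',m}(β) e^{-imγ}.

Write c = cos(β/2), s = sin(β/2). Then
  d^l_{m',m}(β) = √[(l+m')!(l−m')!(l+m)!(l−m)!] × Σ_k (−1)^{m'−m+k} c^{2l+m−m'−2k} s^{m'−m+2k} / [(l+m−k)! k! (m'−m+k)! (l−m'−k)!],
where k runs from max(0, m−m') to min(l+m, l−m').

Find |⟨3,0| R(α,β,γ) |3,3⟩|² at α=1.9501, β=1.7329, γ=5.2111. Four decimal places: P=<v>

P=0.2887

Split into d^3_{0,3}(β=1.7329) × two z-phases.
With c≡cos(β/2)=0.647536 and s≡sin(β/2)=0.762035, N=[6·6·720·1]^{1/2}=160.996894
k∈{3} keeps every argument non-negative
  k=3: (−1)^0·160.9969/(36)·0.6475^3·0.7620^3 = +0.537318
d^3_{0,3}(1.7329) = +0.537318
|D^3_{0,3}|² = |d^3_{0,3}(β)|² = (+0.537318)² = 0.288710 (the z-rotation phases have unit modulus)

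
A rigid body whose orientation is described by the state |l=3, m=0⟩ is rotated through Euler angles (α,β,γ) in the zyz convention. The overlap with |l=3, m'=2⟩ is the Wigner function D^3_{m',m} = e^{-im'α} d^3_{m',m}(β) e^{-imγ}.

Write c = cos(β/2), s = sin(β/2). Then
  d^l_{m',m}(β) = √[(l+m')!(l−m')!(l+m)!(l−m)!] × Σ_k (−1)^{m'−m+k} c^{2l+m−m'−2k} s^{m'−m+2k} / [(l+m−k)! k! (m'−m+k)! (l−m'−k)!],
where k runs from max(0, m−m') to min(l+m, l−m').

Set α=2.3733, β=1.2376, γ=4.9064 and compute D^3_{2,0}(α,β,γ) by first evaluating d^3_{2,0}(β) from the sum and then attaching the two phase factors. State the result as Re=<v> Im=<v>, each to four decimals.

First d^3_{2,0}(β=1.2376), then the phase factors e^{-i(2)α} and e^{-i(0)γ}:
c=cos(1.2376/2)=0.814575, s=sin(1.2376/2)=0.580058; N=√[120·1·6·6]=65.726707
k∈{0,1} keeps every argument non-negative
  k=0: (−1)^2·65.7267/(12)·0.8146^4·0.5801^2 = +0.811387
  k=1: (−1)^3·65.7267/(12)·0.8146^2·0.5801^4 = -0.411442
d^3_{2,0}(1.2376) = +0.811387 -0.411442 = +0.399945
Phases: e^{-i·(2)·2.3733}=+0.034204+0.999415i, e^{-i·(0)·4.9064}=+1.000000+0.000000i ⇒ D=+0.013680+0.399711i

Re=0.0137 Im=0.3997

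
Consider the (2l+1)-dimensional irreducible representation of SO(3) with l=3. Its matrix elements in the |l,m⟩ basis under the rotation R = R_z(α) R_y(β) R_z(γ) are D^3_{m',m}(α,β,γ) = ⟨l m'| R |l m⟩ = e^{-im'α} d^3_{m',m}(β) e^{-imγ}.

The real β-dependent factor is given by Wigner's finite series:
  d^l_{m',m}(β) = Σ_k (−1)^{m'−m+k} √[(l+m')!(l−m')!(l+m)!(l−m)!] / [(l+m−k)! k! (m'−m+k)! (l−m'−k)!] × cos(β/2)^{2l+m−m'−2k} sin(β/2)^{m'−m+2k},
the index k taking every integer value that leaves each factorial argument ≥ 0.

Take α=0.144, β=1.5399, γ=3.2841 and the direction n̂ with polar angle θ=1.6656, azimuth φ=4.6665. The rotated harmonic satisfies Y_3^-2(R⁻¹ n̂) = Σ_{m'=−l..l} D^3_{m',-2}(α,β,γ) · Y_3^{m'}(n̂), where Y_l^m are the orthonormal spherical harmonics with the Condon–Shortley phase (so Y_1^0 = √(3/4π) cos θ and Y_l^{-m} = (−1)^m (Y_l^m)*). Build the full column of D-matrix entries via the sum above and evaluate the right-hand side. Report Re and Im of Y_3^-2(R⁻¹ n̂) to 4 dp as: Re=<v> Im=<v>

Re=0.1868 Im=0.0195

Need the full column D^3_{m',-2} for m'=−3..3 at α=0.144, β=1.5399, γ=3.2841.
cos(β/2)=0.717945, sin(β/2)=0.696099
d^3_{-3,-2}: single k=1 term ⇒ +0.325240;  D = +0.245157+0.213727i
d^3_{-2,-2}: k∈[0..1] ⇒ +0.136946 -0.643692 = -0.506746;  D = -0.425804-0.274742i
d^3_{-1,-2}: k∈[0..1] ⇒ -0.419883 +0.789438 = +0.369555;  D = +0.336064+0.153726i
d^3_{0,-2}: k∈[0..1] ⇒ +0.705130 -0.662870 = +0.042259;  D = +0.040555+0.011882i
d^3_{1,-2}: k∈[0..1] ⇒ -0.789438 +0.371063 = -0.418375;  D = -0.414222-0.058802i
d^3_{2,-2}: k∈[0..1] ⇒ +0.605115 -0.113770 = +0.491345;  D = +0.491343-0.001467i
d^3_{3,-2}: single k=0 term ⇒ -0.287424;  D = -0.284325+0.042095i
Y_3^{m'}(θ=1.6656,φ=4.6665) and Σ D·Y over m':
  (+0.2452+0.2137i)·(+0.0565-0.4077i)  (-0.4258-0.2747i)·(+0.0955+0.0088i)  (+0.3361+0.1537i)·(+0.0141-0.3070i)  (+0.0406+0.0119i)·(+0.1044+0.0000i)  (-0.4142-0.0588i)·(-0.0141-0.3070i)  (+0.4913-0.0015i)·(+0.0955-0.0088i)  (-0.2843+0.0421i)·(-0.0565-0.4077i)
Y_3^-2(R⁻¹ n̂) = +0.186827+0.019467i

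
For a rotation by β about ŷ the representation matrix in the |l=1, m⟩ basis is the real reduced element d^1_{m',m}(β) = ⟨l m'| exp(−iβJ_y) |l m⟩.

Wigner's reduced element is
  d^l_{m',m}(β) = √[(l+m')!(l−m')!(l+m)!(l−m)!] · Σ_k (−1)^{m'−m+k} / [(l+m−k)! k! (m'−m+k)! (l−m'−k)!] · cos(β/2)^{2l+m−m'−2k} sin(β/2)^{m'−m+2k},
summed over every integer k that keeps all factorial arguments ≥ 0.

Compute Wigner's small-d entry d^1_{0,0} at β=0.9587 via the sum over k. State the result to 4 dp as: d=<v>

d=0.5746

d^1_{0,0}(β=0.9587) via Wigner's sum:
Half-angle: c=0.887295, s=0.461203. N=√(1·1·1·1)=1.000000
Admissible k: 0..1 (factorial args all ≥0)
  k=0: (−1)^0·1.0000/(1)·0.8873^2·0.4612^0 = +0.787292
  k=1: (−1)^1·1.0000/(1)·0.8873^0·0.4612^2 = -0.212708
d^1_{0,0}(0.9587) = +0.787292 -0.212708 = +0.574584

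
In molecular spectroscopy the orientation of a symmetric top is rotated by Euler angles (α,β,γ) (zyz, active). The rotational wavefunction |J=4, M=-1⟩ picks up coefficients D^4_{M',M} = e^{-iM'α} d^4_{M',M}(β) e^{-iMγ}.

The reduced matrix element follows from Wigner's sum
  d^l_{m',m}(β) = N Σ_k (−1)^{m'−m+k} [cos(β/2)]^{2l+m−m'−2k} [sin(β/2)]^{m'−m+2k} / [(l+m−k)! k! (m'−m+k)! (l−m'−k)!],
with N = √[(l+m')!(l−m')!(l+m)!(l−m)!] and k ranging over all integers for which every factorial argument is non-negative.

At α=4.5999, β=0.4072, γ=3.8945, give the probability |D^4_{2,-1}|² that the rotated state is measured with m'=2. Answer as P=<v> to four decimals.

P=0.0097

D^4_{2,-1}(4.5999,0.4072,3.8945) = e^{-i·2·4.5999}·d^4_{2,-1}(0.4072)·e^{-i·-1·3.8945}. Compute d first:
With c≡cos(β/2)=0.979345 and s≡sin(β/2)=0.202196, N=[720·2·6·120]^{1/2}=1018.233765
k∈{0,1,2} keeps every argument non-negative
  k=0: (−1)^3·1018.2338/(72)·0.9793^5·0.2022^3 = -0.105321
  k=1: (−1)^4·1018.2338/(48)·0.9793^3·0.2022^5 = +0.006734
  k=2: (−1)^5·1018.2338/(240)·0.9793^1·0.2022^7 = -0.000057
d^4_{2,-1}(0.4072) = -0.105321 +0.006734 -0.000057 = -0.098644
|D^4_{2,-1}|² = |d^4_{2,-1}(β)|² = (-0.098644)² = 0.009731 (the z-rotation phases have unit modulus)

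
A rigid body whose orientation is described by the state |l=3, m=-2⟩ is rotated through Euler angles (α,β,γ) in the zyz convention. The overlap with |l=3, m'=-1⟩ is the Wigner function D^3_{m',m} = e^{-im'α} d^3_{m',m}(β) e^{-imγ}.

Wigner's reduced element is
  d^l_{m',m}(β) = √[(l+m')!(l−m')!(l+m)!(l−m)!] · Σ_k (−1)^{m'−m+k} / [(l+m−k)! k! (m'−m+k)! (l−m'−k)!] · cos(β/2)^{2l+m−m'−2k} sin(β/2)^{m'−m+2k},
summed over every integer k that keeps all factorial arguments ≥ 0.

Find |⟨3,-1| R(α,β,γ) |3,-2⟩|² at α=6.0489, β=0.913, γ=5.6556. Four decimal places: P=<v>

P=0.1768

D^3_{-1,-2}(6.0489,0.913,5.6556) = e^{-i·-1·6.0489}·d^3_{-1,-2}(0.913)·e^{-i·-2·5.6556}. Compute d first:
With c≡cos(β/2)=0.897601 and s≡sin(β/2)=0.440809, N=[2·24·1·120]^{1/2}=75.894664
The bounds max(0,m−m')=0 and min(l+m,l−m')=1 give 2 terms
  k=0: (−1)^1·75.8947/(24)·0.8976^5·0.4408^1 = -0.812207
  k=1: (−1)^2·75.8947/(12)·0.8976^3·0.4408^3 = +0.391770
d^3_{-1,-2}(0.913) = -0.812207 +0.391770 = -0.420437
|D^3_{-1,-2}|² = |d^3_{-1,-2}(β)|² = (-0.420437)² = 0.176767 (the z-rotation phases have unit modulus)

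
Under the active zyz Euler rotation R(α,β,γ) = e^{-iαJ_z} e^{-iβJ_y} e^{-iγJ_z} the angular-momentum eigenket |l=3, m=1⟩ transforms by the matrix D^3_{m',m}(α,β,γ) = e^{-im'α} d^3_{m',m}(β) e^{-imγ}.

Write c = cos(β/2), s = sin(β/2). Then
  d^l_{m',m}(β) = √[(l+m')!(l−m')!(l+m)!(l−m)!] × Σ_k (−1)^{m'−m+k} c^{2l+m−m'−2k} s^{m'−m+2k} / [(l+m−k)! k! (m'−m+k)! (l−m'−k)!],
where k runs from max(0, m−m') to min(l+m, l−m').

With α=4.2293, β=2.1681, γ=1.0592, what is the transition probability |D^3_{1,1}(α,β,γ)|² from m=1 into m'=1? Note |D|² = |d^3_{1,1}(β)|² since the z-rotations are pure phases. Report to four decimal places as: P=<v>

D^3_{1,1}(4.2293,2.1681,1.0592) = e^{-i·1·4.2293}·d^3_{1,1}(2.1681)·e^{-i·1·1.0592}. Compute d first:
With c≡cos(β/2)=0.467753 and s≡sin(β/2)=0.883859, N=[24·2·24·2]^{1/2}=48.000000
k: max(0,(1)−(1))=0 … min(3+(1),3−(1))=2
  k=0: (−1)^0·48.0000/(48)·0.4678^6·0.8839^0 = +0.010474
  k=1: (−1)^1·48.0000/(6)·0.4678^4·0.8839^2 = -0.299172
  k=2: (−1)^2·48.0000/(8)·0.4678^2·0.8839^4 = +0.801155
d^3_{1,1}(2.1681) = +0.010474 -0.299172 +0.801155 = +0.512456
|D^3_{1,1}|² = |d^3_{1,1}(β)|² = (+0.512456)² = 0.262611 (the z-rotation phases have unit modulus)

P=0.2626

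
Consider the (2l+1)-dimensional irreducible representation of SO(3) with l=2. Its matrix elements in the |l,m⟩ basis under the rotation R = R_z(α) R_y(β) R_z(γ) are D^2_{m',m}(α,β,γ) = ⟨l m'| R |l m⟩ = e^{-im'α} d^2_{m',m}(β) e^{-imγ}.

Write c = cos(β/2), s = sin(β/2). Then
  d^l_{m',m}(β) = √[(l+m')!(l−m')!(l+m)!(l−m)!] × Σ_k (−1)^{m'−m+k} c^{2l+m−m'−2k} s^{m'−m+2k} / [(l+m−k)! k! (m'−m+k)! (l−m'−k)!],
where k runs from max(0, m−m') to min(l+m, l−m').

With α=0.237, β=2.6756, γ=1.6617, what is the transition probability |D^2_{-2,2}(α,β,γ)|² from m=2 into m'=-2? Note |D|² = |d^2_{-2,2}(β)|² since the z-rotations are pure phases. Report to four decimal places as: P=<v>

First d^2_{-2,2}(β=2.6756), then the phase factors e^{-i(-2)α} and e^{-i(2)γ}:
c=cos(2.6756/2)=0.230894, s=sin(2.6756/2)=0.972979; N=√[1·24·24·1]=24.000000
k: max(0,(2)−(-2))=4 … min(2+(2),2−(-2))=4
  k=4: (−1)^0·24.0000/(24)·0.2309^0·0.9730^4 = +0.896218
d^2_{-2,2}(2.6756) = +0.896218
|D^2_{-2,2}|² = |d^2_{-2,2}(β)|² = (+0.896218)² = 0.803207 (the z-rotation phases have unit modulus)

P=0.8032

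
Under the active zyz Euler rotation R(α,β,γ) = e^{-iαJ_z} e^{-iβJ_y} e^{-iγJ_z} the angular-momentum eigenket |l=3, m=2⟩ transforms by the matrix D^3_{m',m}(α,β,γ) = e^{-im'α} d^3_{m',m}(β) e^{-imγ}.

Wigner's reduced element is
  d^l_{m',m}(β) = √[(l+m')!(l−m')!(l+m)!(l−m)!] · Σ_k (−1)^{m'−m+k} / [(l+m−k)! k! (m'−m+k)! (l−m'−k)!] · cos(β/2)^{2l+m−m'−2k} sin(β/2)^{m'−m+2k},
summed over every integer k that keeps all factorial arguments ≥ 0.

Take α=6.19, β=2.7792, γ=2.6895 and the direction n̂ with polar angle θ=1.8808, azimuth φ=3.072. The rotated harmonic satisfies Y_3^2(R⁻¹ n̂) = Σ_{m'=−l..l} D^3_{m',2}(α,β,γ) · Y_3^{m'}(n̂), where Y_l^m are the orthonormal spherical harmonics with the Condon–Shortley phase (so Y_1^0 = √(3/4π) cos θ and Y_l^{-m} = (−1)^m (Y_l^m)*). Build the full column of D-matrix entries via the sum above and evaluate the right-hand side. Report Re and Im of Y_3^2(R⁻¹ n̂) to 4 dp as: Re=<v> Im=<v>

Need the full column D^3_{m',2} for m'=−3..3 at α=6.19, β=2.7792, γ=2.6895.
cos(β/2)=0.180206, sin(β/2)=0.983629
d^3_{-3,2}: single k=5 term ⇒ +0.406445;  D = +0.329700+0.237688i
d^3_{-2,2}: k∈[4..5] ⇒ +0.151997 -0.905706 = -0.753709;  D = -0.567728-0.495745i
d^3_{-1,2}: k∈[3..4] ⇒ +0.035224 -0.524719 = -0.489495;  D = -0.337151-0.354872i
d^3_{0,2}: k∈[2..3] ⇒ +0.005589 -0.166505 = -0.160916;  D = -0.099499-0.126467i
d^3_{1,2}: k∈[1..2] ⇒ +0.000591 -0.035224 = -0.034633;  D = -0.018789-0.029093i
d^3_{2,2}: k∈[0..1] ⇒ +0.000034 -0.005102 = -0.005067;  D = -0.002341-0.004494i
d^3_{3,2}: single k=0 term ⇒ -0.000458;  D = -0.000173-0.000424i
Y_3^{m'}(θ=1.8808,φ=3.072) and Σ D·Y over m':
  (+0.3297+0.2377i)·(-0.3525-0.0747i)  (-0.5677-0.4957i)·(-0.2800-0.0392i)  (-0.3372-0.3549i)·(+0.1642+0.0114i)  (-0.0995-0.1265i)·(+0.2886+0.0000i)  (-0.0188-0.0291i)·(-0.1642+0.0114i)  (-0.0023-0.0045i)·(-0.2800+0.0392i)  (-0.0002-0.0004i)·(+0.3525-0.0747i)
Y_3^2(R⁻¹ n̂) = -0.034791-0.040345i

Re=-0.0348 Im=-0.0403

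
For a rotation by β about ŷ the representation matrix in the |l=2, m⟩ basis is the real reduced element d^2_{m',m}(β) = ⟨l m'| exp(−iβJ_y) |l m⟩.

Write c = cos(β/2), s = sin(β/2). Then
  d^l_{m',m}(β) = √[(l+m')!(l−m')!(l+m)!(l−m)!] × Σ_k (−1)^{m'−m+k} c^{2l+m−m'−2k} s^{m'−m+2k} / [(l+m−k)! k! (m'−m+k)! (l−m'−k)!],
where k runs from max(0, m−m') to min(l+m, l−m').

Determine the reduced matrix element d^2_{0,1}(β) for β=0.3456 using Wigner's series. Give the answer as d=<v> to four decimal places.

d^2_{0,1}(β=0.3456) via Wigner's sum:
Half-angle: c=0.985107, s=0.171941. N=√(2·2·6·1)=4.898979
k∈{1,2} keeps every argument non-negative
  k=1: (−1)^0·4.8990/(2)·0.9851^3·0.1719^1 = +0.402630
  k=2: (−1)^1·4.8990/(2)·0.9851^1·0.1719^3 = -0.012266
d^2_{0,1}(0.3456) = +0.402630 -0.012266 = +0.390364

d=0.3904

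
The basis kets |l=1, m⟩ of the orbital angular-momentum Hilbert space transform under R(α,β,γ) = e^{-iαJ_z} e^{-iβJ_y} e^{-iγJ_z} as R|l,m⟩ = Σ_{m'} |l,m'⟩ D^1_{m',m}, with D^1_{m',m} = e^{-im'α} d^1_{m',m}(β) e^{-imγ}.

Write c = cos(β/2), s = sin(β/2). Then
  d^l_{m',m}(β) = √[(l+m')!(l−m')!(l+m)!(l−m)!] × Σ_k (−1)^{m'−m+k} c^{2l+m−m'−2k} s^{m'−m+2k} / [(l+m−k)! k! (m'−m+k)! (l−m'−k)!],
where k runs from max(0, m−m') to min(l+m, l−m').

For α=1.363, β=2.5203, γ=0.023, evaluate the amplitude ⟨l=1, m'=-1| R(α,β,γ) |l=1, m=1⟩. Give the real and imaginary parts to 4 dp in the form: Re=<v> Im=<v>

Split into d^1_{-1,1}(β=2.5203) × two z-phases.
With c≡cos(β/2)=0.305674 and s≡sin(β/2)=0.952136, N=[1·2·2·1]^{1/2}=2.000000
k∈{2} keeps every argument non-negative
  k=2: (−1)^0·2.0000/(2)·0.3057^0·0.9521^2 = +0.906563
d^1_{-1,1}(2.5203) = +0.906563
Phases: e^{-i·(-1)·1.363}=+0.206304+0.978488i, e^{-i·(1)·0.023}=+0.999736-0.022998i ⇒ D=+0.207379+0.882525i

Re=0.2074 Im=0.8825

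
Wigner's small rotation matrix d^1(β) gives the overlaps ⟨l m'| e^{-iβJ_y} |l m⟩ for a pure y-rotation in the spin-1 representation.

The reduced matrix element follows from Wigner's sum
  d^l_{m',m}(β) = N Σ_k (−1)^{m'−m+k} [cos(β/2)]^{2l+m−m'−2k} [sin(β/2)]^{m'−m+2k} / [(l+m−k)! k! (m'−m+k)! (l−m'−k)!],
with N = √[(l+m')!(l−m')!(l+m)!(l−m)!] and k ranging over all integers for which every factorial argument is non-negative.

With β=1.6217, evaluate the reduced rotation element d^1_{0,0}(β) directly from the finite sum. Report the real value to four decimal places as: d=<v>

d^1_{0,0}(β=1.6217) via Wigner's sum:
Half-angle: c=0.688883, s=0.724873. N=√(1·1·1·1)=1.000000
k: max(0,(0)−(0))=0 … min(1+(0),1−(0))=1
  k=0: (−1)^0·1.0000/(1)·0.6889^2·0.7249^0 = +0.474559
  k=1: (−1)^1·1.0000/(1)·0.6889^0·0.7249^2 = -0.525441
d^1_{0,0}(1.6217) = +0.474559 -0.525441 = -0.050882

d=-0.0509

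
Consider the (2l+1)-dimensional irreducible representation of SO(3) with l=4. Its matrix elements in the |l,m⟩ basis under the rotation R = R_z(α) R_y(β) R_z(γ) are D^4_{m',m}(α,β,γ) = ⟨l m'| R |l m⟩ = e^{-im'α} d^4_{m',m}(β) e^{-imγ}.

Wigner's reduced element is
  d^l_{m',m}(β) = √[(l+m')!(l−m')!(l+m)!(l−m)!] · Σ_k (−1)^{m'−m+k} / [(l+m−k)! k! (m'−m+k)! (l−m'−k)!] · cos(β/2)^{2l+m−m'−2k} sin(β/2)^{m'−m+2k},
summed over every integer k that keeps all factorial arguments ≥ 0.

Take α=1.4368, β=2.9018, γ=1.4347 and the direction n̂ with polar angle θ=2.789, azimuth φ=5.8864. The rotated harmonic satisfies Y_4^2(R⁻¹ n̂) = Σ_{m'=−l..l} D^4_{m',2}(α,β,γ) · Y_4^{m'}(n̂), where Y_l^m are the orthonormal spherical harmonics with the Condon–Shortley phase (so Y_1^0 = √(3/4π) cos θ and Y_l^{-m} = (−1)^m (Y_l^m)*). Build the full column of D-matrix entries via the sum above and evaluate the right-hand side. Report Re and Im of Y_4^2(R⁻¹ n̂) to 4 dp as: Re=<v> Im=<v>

Re=-0.0625 Im=0.3092

Need the full column D^4_{m',2} for m'=−4..4 at α=1.4368, β=2.9018, γ=1.4347.
cos(β/2)=0.119609, sin(β/2)=0.992821
d^4_{-4,2}: single k=6 term ⇒ +0.072499;  D = -0.069992+0.018904i
d^4_{-3,2}: k∈[5..6] ⇒ +0.018528 -0.425526 = -0.406997;  D = -0.052679-0.403574i
d^4_{-2,2}: k∈[4..6] ⇒ +0.002983 -0.164413 +0.943991 = +0.782560;  D = +0.782554+0.003287i
d^4_{-1,2}: k∈[3..5] ⇒ +0.000339 -0.035015 +0.482501 = +0.447824;  D = +0.061691-0.443555i
d^4_{0,2}: k∈[2..4] ⇒ +0.000027 -0.005031 +0.129980 = +0.124977;  D = -0.120376-0.033599i
d^4_{1,2}: k∈[1..3] ⇒ +0.000001 -0.000508 +0.023343 = +0.022837;  D = -0.009023+0.020979i
d^4_{2,2}: k∈[0..2] ⇒ +0.000000 -0.000035 +0.002983 = +0.002948;  D = +0.002528+0.001516i
d^4_{3,2}: k∈[0..1] ⇒ -0.000001 +0.000269 = +0.000268;  D = +0.000167-0.000209i
d^4_{4,2}: single k=0 term ⇒ +0.000015;  D = -0.000011-0.000011i
Y_4^{m'}(θ=2.789,φ=5.8864) and Σ D·Y over m':
  (-0.0700+0.0189i)·(-0.0001+0.0063i)  (-0.0527-0.4036i)·(-0.0180-0.0449i)  (+0.7826+0.0033i)·(+0.1445+0.1469i)  (+0.0617-0.4436i)·(-0.4476-0.1875i)  (-0.1204-0.0336i)·(+0.3943+0.0000i)  (-0.0090+0.0210i)·(+0.4476-0.1875i)  (+0.0025+0.0015i)·(+0.1445-0.1469i)  (+0.0002-0.0002i)·(+0.0180-0.0449i)  (-0.0000-0.0000i)·(-0.0001-0.0063i)
Y_4^2(R⁻¹ n̂) = -0.062478+0.309230i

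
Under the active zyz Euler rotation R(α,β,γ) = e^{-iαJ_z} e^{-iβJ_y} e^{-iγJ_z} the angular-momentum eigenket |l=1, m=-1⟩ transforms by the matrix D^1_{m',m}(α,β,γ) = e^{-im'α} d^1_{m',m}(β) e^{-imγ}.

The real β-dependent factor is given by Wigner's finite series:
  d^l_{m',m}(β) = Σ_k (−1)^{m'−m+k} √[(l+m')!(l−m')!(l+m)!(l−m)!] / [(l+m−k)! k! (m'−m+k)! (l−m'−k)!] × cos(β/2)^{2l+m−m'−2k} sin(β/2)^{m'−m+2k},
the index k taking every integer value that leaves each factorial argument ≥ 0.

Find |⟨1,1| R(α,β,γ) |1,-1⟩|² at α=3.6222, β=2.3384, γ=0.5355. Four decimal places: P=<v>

Split into d^1_{1,-1}(β=2.3384) × two z-phases.
With c≡cos(β/2)=0.390888 and s≡sin(β/2)=0.920438, N=[2·1·1·2]^{1/2}=2.000000
Admissible k: 0..0 (factorial args all ≥0)
  k=0: (−1)^2·2.0000/(2)·0.3909^0·0.9204^2 = +0.847206
d^1_{1,-1}(2.3384) = +0.847206
|D^1_{1,-1}|² = |d^1_{1,-1}(β)|² = (+0.847206)² = 0.717759 (the z-rotation phases have unit modulus)

P=0.7178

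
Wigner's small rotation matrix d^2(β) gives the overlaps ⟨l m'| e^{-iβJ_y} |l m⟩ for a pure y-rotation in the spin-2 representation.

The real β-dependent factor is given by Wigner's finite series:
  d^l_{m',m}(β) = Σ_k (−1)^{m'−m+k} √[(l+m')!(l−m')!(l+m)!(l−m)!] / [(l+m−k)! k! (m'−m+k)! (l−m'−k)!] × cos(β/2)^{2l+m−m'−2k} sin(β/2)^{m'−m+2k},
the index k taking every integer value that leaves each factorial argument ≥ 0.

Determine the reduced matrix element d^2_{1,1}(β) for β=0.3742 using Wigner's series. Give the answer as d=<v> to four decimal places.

d^2_{1,1}(β=0.3742) via Wigner's sum:
Half-angle: c=0.982548, s=0.186010. N=√(6·1·6·1)=6.000000
k: max(0,(1)−(1))=0 … min(2+(1),2−(1))=1
  k=0: (−1)^0·6.0000/(6)·0.9825^4·0.1860^0 = +0.931997
  k=1: (−1)^1·6.0000/(2)·0.9825^2·0.1860^2 = -0.100208
d^2_{1,1}(0.3742) = +0.931997 -0.100208 = +0.831789

d=0.8318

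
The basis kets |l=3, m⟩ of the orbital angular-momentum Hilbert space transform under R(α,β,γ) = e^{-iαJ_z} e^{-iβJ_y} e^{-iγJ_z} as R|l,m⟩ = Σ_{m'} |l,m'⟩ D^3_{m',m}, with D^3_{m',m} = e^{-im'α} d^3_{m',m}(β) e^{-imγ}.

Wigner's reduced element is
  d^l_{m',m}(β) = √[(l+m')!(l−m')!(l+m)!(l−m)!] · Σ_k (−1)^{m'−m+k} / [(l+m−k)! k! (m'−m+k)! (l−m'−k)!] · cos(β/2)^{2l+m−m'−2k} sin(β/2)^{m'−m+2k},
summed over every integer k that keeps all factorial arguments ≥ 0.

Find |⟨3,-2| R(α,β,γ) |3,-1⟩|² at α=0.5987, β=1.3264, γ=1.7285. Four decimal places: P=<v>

P=0.0170

First d^3_{-2,-1}(β=1.3264), then the phase factors e^{-i(-2)α} and e^{-i(-1)γ}:
c=cos(1.3264/2)=0.788026, s=sin(1.3264/2)=0.615642; N=√[1·120·2·24]=75.894664
k: max(0,(-1)−(-2))=1 … min(3+(-1),3−(-2))=2
  k=1: (−1)^0·75.8947/(24)·0.7880^5·0.6156^1 = +0.591604
  k=2: (−1)^1·75.8947/(12)·0.7880^3·0.6156^3 = -0.722164
d^3_{-2,-1}(1.3264) = +0.591604 -0.722164 = -0.130560
|D^3_{-2,-1}|² = |d^3_{-2,-1}(β)|² = (-0.130560)² = 0.017046 (the z-rotation phases have unit modulus)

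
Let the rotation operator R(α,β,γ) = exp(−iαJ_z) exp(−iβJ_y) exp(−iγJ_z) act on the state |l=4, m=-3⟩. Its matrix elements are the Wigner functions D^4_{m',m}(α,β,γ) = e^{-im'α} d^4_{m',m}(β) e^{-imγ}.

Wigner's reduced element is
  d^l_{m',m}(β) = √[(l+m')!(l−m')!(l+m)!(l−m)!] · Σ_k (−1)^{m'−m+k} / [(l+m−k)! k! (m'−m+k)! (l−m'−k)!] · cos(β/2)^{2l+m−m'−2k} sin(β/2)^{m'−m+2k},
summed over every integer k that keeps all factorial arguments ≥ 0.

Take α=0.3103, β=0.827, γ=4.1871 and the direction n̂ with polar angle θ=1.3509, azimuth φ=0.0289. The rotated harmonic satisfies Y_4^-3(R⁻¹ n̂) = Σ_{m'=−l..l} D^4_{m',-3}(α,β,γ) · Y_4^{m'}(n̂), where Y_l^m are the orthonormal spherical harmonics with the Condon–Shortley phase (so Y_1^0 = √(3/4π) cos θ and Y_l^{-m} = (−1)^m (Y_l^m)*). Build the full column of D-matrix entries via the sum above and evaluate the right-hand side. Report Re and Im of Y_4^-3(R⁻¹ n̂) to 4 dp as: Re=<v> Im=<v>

Need the full column D^4_{m',-3} for m'=−4..4 at α=0.3103, β=0.827, γ=4.1871.
cos(β/2)=0.915720, sin(β/2)=0.401817
d^4_{-4,-3}: single k=1 term ⇒ +0.613638;  D = +0.201552+0.579593i
d^4_{-3,-3}: k∈[0..1] ⇒ +0.494427 -0.666393 = -0.171967;  D = -0.103382-0.137422i
d^4_{-2,-3}: k∈[0..1] ⇒ -0.811767 +0.468903 = -0.342864;  D = -0.279937-0.197966i
d^4_{-1,-3}: k∈[0..1] ⇒ +0.755619 -0.242484 = +0.513135;  D = +0.489417+0.154203i
d^4_{0,-3}: k∈[0..1] ⇒ -0.494267 +0.095168 = -0.399099;  D = -0.399094+0.002024i
d^4_{1,-3}: k∈[0..1] ⇒ +0.242484 -0.028013 = +0.214470;  D = +0.203893-0.066522i
d^4_{2,-3}: k∈[0..1] ⇒ -0.090285 +0.005795 = -0.084490;  D = -0.068485+0.049481i
d^4_{3,-3}: k∈[0..1] ⇒ +0.024705 -0.000680 = +0.024026;  D = +0.014248-0.019345i
d^4_{4,-3}: single k=0 term ⇒ -0.004380;  D = -0.001397+0.004152i
Y_4^{m'}(θ=1.3509,φ=0.0289) and Σ D·Y over m':
  (+0.2016+0.5796i)·(+0.3987-0.0463i)  (-0.1034-0.1374i)·(+0.2528-0.0220i)  (-0.2799-0.1980i)·(-0.2121+0.0123i)  (+0.4894+0.1542i)·(-0.2685+0.0078i)  (-0.3991+0.0020i)·(+0.1747+0.0000i)  (+0.2039-0.0665i)·(+0.2685+0.0078i)  (-0.0685+0.0495i)·(-0.2121-0.0123i)  (+0.0142-0.0193i)·(-0.2528-0.0220i)  (-0.0014+0.0042i)·(+0.3987+0.0463i)
Y_4^-3(R⁻¹ n̂) = +0.003147+0.170854i

Re=0.0031 Im=0.1709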